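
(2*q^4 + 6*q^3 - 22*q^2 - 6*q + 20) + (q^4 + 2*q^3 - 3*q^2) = 3*q^4 + 8*q^3 - 25*q^2 - 6*q + 20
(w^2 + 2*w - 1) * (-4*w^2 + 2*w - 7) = -4*w^4 - 6*w^3 + w^2 - 16*w + 7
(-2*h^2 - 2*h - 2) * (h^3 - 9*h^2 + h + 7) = -2*h^5 + 16*h^4 + 14*h^3 + 2*h^2 - 16*h - 14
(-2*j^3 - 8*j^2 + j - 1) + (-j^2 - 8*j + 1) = -2*j^3 - 9*j^2 - 7*j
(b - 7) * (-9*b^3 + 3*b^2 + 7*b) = -9*b^4 + 66*b^3 - 14*b^2 - 49*b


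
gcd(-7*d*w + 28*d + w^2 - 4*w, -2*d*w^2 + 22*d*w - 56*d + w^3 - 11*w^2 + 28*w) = w - 4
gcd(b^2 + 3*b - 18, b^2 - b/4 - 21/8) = 1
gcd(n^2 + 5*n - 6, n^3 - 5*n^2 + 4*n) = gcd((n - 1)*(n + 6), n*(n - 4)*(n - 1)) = n - 1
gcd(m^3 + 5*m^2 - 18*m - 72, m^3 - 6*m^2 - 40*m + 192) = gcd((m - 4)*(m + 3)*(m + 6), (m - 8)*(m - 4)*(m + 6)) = m^2 + 2*m - 24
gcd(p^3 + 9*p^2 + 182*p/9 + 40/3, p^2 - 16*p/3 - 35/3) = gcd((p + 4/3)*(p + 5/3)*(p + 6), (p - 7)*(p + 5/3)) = p + 5/3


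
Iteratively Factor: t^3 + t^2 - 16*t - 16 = (t - 4)*(t^2 + 5*t + 4) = (t - 4)*(t + 4)*(t + 1)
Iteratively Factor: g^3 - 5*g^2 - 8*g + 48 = (g - 4)*(g^2 - g - 12) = (g - 4)*(g + 3)*(g - 4)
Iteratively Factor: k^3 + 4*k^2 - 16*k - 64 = (k + 4)*(k^2 - 16) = (k - 4)*(k + 4)*(k + 4)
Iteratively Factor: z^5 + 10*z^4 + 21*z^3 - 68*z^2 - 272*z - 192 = (z + 4)*(z^4 + 6*z^3 - 3*z^2 - 56*z - 48) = (z + 1)*(z + 4)*(z^3 + 5*z^2 - 8*z - 48) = (z + 1)*(z + 4)^2*(z^2 + z - 12) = (z + 1)*(z + 4)^3*(z - 3)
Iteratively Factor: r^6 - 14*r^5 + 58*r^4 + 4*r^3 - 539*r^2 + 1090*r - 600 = (r - 5)*(r^5 - 9*r^4 + 13*r^3 + 69*r^2 - 194*r + 120) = (r - 5)*(r - 2)*(r^4 - 7*r^3 - r^2 + 67*r - 60) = (r - 5)^2*(r - 2)*(r^3 - 2*r^2 - 11*r + 12) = (r - 5)^2*(r - 4)*(r - 2)*(r^2 + 2*r - 3) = (r - 5)^2*(r - 4)*(r - 2)*(r - 1)*(r + 3)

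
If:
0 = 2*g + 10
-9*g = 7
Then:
No Solution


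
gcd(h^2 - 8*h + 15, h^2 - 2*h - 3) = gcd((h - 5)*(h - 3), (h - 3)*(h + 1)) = h - 3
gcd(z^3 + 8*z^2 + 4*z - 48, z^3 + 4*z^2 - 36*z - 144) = z^2 + 10*z + 24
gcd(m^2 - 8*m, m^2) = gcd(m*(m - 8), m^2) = m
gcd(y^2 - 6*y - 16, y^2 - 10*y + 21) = 1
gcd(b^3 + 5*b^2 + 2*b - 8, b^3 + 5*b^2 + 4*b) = b + 4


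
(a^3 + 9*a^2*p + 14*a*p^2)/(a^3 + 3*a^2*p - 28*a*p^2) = (-a - 2*p)/(-a + 4*p)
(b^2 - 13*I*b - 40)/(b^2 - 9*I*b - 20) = (b - 8*I)/(b - 4*I)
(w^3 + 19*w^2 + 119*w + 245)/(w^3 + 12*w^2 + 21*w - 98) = (w + 5)/(w - 2)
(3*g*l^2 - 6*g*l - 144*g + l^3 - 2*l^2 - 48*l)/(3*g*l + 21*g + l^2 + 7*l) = (l^2 - 2*l - 48)/(l + 7)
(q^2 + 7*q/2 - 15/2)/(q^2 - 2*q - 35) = (q - 3/2)/(q - 7)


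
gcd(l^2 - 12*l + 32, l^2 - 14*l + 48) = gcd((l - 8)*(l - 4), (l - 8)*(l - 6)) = l - 8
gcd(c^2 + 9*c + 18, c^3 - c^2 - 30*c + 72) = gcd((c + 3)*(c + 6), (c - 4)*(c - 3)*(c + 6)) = c + 6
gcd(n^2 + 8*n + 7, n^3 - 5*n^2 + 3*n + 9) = n + 1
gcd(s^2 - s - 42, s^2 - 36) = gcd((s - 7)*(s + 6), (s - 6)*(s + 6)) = s + 6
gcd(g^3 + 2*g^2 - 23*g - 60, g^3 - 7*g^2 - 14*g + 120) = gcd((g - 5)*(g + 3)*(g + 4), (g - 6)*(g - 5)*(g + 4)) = g^2 - g - 20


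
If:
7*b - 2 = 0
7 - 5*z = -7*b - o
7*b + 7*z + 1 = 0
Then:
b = 2/7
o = -78/7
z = -3/7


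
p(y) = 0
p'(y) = 0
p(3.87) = 0.00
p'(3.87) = 0.00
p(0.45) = 0.00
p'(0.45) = 0.00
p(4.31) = 0.00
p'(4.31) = 0.00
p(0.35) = 0.00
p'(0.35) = 0.00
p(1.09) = 0.00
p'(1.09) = 0.00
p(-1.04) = 0.00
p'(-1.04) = 0.00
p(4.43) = 0.00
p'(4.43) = 0.00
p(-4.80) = 0.00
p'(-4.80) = 0.00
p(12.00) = 0.00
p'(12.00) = 0.00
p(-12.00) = 0.00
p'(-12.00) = 0.00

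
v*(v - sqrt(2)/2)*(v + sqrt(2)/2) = v^3 - v/2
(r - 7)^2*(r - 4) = r^3 - 18*r^2 + 105*r - 196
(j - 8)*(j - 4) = j^2 - 12*j + 32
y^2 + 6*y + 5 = (y + 1)*(y + 5)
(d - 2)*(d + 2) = d^2 - 4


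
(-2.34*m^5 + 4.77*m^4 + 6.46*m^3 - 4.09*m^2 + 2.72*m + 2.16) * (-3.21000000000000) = 7.5114*m^5 - 15.3117*m^4 - 20.7366*m^3 + 13.1289*m^2 - 8.7312*m - 6.9336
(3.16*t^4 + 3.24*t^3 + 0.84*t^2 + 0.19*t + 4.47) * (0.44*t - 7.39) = 1.3904*t^5 - 21.9268*t^4 - 23.574*t^3 - 6.124*t^2 + 0.5627*t - 33.0333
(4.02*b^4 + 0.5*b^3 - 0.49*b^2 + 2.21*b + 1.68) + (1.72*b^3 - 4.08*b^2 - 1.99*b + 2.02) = 4.02*b^4 + 2.22*b^3 - 4.57*b^2 + 0.22*b + 3.7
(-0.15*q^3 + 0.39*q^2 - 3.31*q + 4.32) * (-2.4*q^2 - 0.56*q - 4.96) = 0.36*q^5 - 0.852*q^4 + 8.4696*q^3 - 10.4488*q^2 + 13.9984*q - 21.4272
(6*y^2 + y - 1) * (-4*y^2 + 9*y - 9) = -24*y^4 + 50*y^3 - 41*y^2 - 18*y + 9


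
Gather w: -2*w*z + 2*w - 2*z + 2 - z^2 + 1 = w*(2 - 2*z) - z^2 - 2*z + 3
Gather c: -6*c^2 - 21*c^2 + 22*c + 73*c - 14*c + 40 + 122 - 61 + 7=-27*c^2 + 81*c + 108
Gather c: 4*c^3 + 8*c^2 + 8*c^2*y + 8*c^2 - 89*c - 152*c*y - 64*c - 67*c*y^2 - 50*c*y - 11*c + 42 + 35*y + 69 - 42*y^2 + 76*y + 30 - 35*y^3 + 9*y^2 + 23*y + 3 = 4*c^3 + c^2*(8*y + 16) + c*(-67*y^2 - 202*y - 164) - 35*y^3 - 33*y^2 + 134*y + 144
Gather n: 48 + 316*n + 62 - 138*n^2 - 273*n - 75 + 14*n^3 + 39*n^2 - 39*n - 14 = 14*n^3 - 99*n^2 + 4*n + 21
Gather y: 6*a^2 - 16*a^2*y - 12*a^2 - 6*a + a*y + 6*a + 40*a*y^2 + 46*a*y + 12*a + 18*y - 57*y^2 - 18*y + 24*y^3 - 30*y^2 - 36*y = -6*a^2 + 12*a + 24*y^3 + y^2*(40*a - 87) + y*(-16*a^2 + 47*a - 36)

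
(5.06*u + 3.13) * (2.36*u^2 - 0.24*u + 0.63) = 11.9416*u^3 + 6.1724*u^2 + 2.4366*u + 1.9719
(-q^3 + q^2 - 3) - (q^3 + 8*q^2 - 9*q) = -2*q^3 - 7*q^2 + 9*q - 3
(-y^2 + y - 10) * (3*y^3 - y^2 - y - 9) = -3*y^5 + 4*y^4 - 30*y^3 + 18*y^2 + y + 90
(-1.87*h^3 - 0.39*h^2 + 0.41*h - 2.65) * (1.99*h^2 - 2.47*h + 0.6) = -3.7213*h^5 + 3.8428*h^4 + 0.6572*h^3 - 6.5202*h^2 + 6.7915*h - 1.59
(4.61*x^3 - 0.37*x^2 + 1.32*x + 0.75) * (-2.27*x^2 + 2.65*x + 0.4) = -10.4647*x^5 + 13.0564*x^4 - 2.1329*x^3 + 1.6475*x^2 + 2.5155*x + 0.3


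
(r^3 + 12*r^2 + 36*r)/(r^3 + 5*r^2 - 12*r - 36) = r*(r + 6)/(r^2 - r - 6)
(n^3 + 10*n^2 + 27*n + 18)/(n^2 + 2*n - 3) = (n^2 + 7*n + 6)/(n - 1)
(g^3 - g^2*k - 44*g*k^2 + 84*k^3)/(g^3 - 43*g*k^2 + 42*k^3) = (g - 2*k)/(g - k)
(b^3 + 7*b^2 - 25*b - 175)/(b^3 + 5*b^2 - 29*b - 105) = (b + 5)/(b + 3)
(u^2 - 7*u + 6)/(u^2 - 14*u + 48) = (u - 1)/(u - 8)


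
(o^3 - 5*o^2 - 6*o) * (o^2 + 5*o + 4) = o^5 - 27*o^3 - 50*o^2 - 24*o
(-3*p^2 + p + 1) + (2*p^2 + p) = -p^2 + 2*p + 1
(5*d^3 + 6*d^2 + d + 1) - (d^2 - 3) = 5*d^3 + 5*d^2 + d + 4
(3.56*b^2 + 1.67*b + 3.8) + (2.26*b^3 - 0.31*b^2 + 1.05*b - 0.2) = 2.26*b^3 + 3.25*b^2 + 2.72*b + 3.6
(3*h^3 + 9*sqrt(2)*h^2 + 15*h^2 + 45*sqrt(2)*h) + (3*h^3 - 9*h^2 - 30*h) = 6*h^3 + 6*h^2 + 9*sqrt(2)*h^2 - 30*h + 45*sqrt(2)*h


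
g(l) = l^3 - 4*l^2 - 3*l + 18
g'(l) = 3*l^2 - 8*l - 3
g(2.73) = 0.34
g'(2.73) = -2.48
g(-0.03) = 18.09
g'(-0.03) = -2.76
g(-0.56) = 18.25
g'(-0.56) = 2.42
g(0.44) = 15.99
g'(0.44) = -5.94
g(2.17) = 2.87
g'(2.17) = -6.23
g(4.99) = 27.68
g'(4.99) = 31.78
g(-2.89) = -30.88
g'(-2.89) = 45.18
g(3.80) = 3.71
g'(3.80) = 9.92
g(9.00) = 396.00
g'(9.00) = 168.00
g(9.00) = 396.00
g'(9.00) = 168.00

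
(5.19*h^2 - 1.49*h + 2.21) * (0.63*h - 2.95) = 3.2697*h^3 - 16.2492*h^2 + 5.7878*h - 6.5195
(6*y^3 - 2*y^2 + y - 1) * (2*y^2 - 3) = 12*y^5 - 4*y^4 - 16*y^3 + 4*y^2 - 3*y + 3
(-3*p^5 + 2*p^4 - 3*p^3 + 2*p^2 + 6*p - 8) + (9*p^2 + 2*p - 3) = -3*p^5 + 2*p^4 - 3*p^3 + 11*p^2 + 8*p - 11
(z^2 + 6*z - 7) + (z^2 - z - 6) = 2*z^2 + 5*z - 13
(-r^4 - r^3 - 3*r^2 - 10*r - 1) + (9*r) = -r^4 - r^3 - 3*r^2 - r - 1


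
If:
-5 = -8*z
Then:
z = 5/8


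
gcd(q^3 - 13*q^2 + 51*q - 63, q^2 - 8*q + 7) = q - 7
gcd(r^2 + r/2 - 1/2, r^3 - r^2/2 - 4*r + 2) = r - 1/2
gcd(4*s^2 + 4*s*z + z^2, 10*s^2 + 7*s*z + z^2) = 2*s + z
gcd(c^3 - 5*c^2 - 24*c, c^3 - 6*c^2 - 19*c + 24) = c^2 - 5*c - 24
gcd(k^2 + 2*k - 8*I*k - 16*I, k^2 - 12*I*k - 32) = k - 8*I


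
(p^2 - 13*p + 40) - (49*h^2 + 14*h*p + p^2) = -49*h^2 - 14*h*p - 13*p + 40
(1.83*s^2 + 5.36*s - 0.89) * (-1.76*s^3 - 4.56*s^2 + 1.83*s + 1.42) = -3.2208*s^5 - 17.7784*s^4 - 19.5263*s^3 + 16.4658*s^2 + 5.9825*s - 1.2638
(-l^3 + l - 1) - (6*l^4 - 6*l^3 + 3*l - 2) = -6*l^4 + 5*l^3 - 2*l + 1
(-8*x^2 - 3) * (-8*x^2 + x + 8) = 64*x^4 - 8*x^3 - 40*x^2 - 3*x - 24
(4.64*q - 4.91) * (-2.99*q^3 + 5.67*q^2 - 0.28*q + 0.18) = -13.8736*q^4 + 40.9897*q^3 - 29.1389*q^2 + 2.21*q - 0.8838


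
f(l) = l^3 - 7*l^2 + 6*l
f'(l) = 3*l^2 - 14*l + 6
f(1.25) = -1.48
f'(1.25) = -6.81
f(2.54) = -13.53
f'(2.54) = -10.21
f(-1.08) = -15.90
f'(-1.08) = 24.62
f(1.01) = -0.05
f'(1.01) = -5.08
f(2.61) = -14.25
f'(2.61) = -10.10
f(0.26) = 1.10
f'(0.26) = 2.56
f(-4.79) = -299.25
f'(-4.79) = 141.89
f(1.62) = -4.40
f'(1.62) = -8.81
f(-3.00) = -108.00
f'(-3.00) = 75.00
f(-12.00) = -2808.00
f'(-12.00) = 606.00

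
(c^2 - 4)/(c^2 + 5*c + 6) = (c - 2)/(c + 3)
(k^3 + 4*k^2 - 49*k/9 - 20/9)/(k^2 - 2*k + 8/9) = (3*k^2 + 16*k + 5)/(3*k - 2)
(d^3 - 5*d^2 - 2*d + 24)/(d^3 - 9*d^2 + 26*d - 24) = (d + 2)/(d - 2)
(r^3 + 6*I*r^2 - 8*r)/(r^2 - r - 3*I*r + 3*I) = r*(r^2 + 6*I*r - 8)/(r^2 - r - 3*I*r + 3*I)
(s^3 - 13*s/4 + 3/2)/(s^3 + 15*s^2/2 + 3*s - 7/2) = (s^2 + s/2 - 3)/(s^2 + 8*s + 7)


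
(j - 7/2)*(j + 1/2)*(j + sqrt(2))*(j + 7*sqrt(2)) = j^4 - 3*j^3 + 8*sqrt(2)*j^3 - 24*sqrt(2)*j^2 + 49*j^2/4 - 42*j - 14*sqrt(2)*j - 49/2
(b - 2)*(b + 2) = b^2 - 4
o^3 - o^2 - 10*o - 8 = (o - 4)*(o + 1)*(o + 2)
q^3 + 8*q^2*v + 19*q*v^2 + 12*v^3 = (q + v)*(q + 3*v)*(q + 4*v)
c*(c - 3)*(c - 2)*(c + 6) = c^4 + c^3 - 24*c^2 + 36*c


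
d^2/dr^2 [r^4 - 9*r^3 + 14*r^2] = 12*r^2 - 54*r + 28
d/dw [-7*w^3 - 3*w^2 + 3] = 3*w*(-7*w - 2)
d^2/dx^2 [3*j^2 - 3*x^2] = -6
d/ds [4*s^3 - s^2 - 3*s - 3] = 12*s^2 - 2*s - 3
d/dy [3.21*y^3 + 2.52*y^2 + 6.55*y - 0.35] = 9.63*y^2 + 5.04*y + 6.55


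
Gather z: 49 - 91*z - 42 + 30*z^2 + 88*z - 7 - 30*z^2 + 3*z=0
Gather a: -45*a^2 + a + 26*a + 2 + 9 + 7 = -45*a^2 + 27*a + 18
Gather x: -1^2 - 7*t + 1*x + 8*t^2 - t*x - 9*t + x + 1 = 8*t^2 - 16*t + x*(2 - t)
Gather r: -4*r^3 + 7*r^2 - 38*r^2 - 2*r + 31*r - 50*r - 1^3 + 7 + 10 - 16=-4*r^3 - 31*r^2 - 21*r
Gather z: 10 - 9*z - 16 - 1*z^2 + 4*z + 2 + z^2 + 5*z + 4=0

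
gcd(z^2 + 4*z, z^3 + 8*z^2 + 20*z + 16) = z + 4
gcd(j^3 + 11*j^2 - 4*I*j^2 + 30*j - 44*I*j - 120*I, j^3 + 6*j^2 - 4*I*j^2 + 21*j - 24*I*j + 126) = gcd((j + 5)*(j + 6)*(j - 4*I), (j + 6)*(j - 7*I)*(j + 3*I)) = j + 6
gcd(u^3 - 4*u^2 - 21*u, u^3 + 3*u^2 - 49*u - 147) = u^2 - 4*u - 21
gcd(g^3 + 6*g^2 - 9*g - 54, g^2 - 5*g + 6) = g - 3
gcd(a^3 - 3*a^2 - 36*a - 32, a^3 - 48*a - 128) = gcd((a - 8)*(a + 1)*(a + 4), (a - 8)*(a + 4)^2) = a^2 - 4*a - 32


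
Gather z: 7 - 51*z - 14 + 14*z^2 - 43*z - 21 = 14*z^2 - 94*z - 28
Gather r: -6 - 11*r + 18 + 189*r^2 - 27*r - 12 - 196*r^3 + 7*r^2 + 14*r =-196*r^3 + 196*r^2 - 24*r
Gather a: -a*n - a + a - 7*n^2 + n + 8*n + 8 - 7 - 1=-a*n - 7*n^2 + 9*n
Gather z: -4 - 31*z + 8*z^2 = 8*z^2 - 31*z - 4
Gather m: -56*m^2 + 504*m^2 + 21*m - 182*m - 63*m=448*m^2 - 224*m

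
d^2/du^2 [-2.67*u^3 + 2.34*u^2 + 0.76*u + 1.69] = 4.68 - 16.02*u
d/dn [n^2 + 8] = 2*n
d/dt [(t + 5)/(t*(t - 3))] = (-t^2 - 10*t + 15)/(t^2*(t^2 - 6*t + 9))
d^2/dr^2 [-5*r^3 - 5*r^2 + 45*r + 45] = -30*r - 10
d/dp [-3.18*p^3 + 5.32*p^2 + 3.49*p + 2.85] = -9.54*p^2 + 10.64*p + 3.49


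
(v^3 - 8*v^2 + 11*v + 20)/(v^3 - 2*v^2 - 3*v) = (v^2 - 9*v + 20)/(v*(v - 3))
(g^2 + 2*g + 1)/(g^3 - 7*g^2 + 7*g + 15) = (g + 1)/(g^2 - 8*g + 15)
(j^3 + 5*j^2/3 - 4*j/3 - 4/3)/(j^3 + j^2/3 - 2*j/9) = 3*(j^2 + j - 2)/(j*(3*j - 1))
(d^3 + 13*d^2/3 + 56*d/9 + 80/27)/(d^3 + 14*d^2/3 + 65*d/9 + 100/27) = (3*d + 4)/(3*d + 5)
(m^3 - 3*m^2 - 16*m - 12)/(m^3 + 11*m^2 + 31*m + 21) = (m^2 - 4*m - 12)/(m^2 + 10*m + 21)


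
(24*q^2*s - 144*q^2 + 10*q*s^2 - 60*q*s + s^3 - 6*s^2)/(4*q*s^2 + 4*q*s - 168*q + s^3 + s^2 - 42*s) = (6*q + s)/(s + 7)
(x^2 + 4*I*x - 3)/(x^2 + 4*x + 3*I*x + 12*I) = (x + I)/(x + 4)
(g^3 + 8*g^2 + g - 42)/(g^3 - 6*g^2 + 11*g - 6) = (g^2 + 10*g + 21)/(g^2 - 4*g + 3)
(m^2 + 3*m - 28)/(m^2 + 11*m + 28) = (m - 4)/(m + 4)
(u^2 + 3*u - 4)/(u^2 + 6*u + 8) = (u - 1)/(u + 2)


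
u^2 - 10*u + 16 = (u - 8)*(u - 2)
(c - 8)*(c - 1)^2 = c^3 - 10*c^2 + 17*c - 8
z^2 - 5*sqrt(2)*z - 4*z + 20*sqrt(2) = (z - 4)*(z - 5*sqrt(2))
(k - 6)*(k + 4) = k^2 - 2*k - 24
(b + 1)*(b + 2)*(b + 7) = b^3 + 10*b^2 + 23*b + 14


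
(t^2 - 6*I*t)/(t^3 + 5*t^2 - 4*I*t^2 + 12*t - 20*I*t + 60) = t/(t^2 + t*(5 + 2*I) + 10*I)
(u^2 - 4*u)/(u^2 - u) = (u - 4)/(u - 1)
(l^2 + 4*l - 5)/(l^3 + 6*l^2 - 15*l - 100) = (l - 1)/(l^2 + l - 20)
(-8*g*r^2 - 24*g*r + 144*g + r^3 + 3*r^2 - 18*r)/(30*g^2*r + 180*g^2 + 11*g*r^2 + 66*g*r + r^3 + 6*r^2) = (-8*g*r + 24*g + r^2 - 3*r)/(30*g^2 + 11*g*r + r^2)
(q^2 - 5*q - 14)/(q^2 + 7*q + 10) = (q - 7)/(q + 5)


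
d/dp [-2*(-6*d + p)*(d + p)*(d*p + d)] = 2*d*(6*d^2 + 10*d*p + 5*d - 3*p^2 - 2*p)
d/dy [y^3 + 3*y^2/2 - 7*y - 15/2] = 3*y^2 + 3*y - 7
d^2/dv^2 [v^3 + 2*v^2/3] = 6*v + 4/3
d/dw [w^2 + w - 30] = 2*w + 1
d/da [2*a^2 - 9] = 4*a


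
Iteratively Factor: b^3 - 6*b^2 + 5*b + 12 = (b + 1)*(b^2 - 7*b + 12) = (b - 4)*(b + 1)*(b - 3)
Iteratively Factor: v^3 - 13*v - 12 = (v - 4)*(v^2 + 4*v + 3) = (v - 4)*(v + 3)*(v + 1)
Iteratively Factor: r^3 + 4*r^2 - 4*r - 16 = (r + 2)*(r^2 + 2*r - 8) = (r - 2)*(r + 2)*(r + 4)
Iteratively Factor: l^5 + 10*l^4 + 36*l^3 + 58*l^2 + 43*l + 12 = (l + 1)*(l^4 + 9*l^3 + 27*l^2 + 31*l + 12) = (l + 1)*(l + 3)*(l^3 + 6*l^2 + 9*l + 4) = (l + 1)*(l + 3)*(l + 4)*(l^2 + 2*l + 1) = (l + 1)^2*(l + 3)*(l + 4)*(l + 1)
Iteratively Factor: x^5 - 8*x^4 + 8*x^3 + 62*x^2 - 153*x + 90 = (x - 2)*(x^4 - 6*x^3 - 4*x^2 + 54*x - 45) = (x - 5)*(x - 2)*(x^3 - x^2 - 9*x + 9) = (x - 5)*(x - 2)*(x - 1)*(x^2 - 9) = (x - 5)*(x - 3)*(x - 2)*(x - 1)*(x + 3)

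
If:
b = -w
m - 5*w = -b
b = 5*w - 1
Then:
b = -1/6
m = 1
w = 1/6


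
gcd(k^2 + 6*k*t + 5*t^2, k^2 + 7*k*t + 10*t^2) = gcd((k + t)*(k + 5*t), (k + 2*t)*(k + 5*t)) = k + 5*t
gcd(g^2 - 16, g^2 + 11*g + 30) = 1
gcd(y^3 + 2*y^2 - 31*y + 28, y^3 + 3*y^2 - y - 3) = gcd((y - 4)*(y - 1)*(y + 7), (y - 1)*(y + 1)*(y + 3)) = y - 1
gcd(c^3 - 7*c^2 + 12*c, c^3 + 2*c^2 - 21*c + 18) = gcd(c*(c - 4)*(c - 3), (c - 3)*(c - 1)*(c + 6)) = c - 3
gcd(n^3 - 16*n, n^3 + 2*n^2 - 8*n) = n^2 + 4*n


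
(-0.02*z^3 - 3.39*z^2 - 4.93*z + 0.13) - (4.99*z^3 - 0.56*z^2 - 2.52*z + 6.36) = -5.01*z^3 - 2.83*z^2 - 2.41*z - 6.23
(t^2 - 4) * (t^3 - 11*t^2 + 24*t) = t^5 - 11*t^4 + 20*t^3 + 44*t^2 - 96*t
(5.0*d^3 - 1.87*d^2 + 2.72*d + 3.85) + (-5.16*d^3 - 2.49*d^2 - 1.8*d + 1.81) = -0.16*d^3 - 4.36*d^2 + 0.92*d + 5.66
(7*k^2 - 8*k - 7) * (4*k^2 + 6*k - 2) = 28*k^4 + 10*k^3 - 90*k^2 - 26*k + 14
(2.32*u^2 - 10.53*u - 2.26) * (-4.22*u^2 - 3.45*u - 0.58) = -9.7904*u^4 + 36.4326*u^3 + 44.5201*u^2 + 13.9044*u + 1.3108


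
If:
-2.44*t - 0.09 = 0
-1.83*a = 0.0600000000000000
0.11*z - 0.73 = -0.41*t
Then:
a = -0.03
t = -0.04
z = 6.77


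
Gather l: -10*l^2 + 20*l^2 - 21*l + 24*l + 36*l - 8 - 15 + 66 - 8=10*l^2 + 39*l + 35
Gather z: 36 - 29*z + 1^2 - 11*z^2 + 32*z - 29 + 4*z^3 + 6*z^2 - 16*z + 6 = 4*z^3 - 5*z^2 - 13*z + 14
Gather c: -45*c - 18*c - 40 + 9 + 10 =-63*c - 21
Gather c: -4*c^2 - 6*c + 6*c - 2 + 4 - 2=-4*c^2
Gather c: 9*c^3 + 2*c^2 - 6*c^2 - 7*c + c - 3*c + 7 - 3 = 9*c^3 - 4*c^2 - 9*c + 4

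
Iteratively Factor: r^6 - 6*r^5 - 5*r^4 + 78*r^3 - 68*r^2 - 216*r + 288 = (r - 2)*(r^5 - 4*r^4 - 13*r^3 + 52*r^2 + 36*r - 144) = (r - 2)*(r + 2)*(r^4 - 6*r^3 - r^2 + 54*r - 72) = (r - 2)^2*(r + 2)*(r^3 - 4*r^2 - 9*r + 36) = (r - 4)*(r - 2)^2*(r + 2)*(r^2 - 9) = (r - 4)*(r - 2)^2*(r + 2)*(r + 3)*(r - 3)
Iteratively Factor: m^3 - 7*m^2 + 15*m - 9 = (m - 3)*(m^2 - 4*m + 3) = (m - 3)*(m - 1)*(m - 3)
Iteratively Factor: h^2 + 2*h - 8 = (h - 2)*(h + 4)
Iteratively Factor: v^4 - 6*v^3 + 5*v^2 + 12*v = (v)*(v^3 - 6*v^2 + 5*v + 12) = v*(v - 4)*(v^2 - 2*v - 3) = v*(v - 4)*(v - 3)*(v + 1)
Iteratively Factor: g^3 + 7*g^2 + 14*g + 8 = (g + 2)*(g^2 + 5*g + 4) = (g + 2)*(g + 4)*(g + 1)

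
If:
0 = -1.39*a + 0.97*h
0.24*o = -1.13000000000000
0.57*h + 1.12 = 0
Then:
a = -1.37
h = -1.96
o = -4.71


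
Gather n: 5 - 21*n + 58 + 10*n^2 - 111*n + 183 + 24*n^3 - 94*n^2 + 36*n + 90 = 24*n^3 - 84*n^2 - 96*n + 336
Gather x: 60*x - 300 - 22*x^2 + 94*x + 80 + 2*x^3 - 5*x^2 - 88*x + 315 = 2*x^3 - 27*x^2 + 66*x + 95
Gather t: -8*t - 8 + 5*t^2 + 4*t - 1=5*t^2 - 4*t - 9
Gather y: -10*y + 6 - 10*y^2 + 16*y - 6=-10*y^2 + 6*y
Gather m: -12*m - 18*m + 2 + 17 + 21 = 40 - 30*m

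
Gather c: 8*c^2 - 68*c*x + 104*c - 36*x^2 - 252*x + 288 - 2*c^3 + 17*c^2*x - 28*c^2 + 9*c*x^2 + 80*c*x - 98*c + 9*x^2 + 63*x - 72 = -2*c^3 + c^2*(17*x - 20) + c*(9*x^2 + 12*x + 6) - 27*x^2 - 189*x + 216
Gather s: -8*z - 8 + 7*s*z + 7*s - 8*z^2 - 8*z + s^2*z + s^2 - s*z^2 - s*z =s^2*(z + 1) + s*(-z^2 + 6*z + 7) - 8*z^2 - 16*z - 8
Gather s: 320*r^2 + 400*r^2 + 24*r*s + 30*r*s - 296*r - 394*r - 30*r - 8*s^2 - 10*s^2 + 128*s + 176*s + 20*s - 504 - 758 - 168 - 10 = 720*r^2 - 720*r - 18*s^2 + s*(54*r + 324) - 1440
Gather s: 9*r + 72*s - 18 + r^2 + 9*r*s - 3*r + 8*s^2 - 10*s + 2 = r^2 + 6*r + 8*s^2 + s*(9*r + 62) - 16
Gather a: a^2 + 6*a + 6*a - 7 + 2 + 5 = a^2 + 12*a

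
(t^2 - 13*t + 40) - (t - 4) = t^2 - 14*t + 44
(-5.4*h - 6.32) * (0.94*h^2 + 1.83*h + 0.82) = -5.076*h^3 - 15.8228*h^2 - 15.9936*h - 5.1824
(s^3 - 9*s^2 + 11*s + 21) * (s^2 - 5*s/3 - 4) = s^5 - 32*s^4/3 + 22*s^3 + 116*s^2/3 - 79*s - 84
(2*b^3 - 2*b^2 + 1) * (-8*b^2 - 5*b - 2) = -16*b^5 + 6*b^4 + 6*b^3 - 4*b^2 - 5*b - 2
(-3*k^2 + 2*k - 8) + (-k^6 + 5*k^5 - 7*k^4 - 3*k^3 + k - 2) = -k^6 + 5*k^5 - 7*k^4 - 3*k^3 - 3*k^2 + 3*k - 10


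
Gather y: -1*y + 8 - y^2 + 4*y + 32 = -y^2 + 3*y + 40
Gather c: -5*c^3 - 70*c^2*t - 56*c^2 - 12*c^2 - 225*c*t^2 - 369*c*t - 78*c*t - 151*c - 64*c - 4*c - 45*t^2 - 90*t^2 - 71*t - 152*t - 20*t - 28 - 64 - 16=-5*c^3 + c^2*(-70*t - 68) + c*(-225*t^2 - 447*t - 219) - 135*t^2 - 243*t - 108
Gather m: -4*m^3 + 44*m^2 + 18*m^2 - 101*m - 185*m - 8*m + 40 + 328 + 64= -4*m^3 + 62*m^2 - 294*m + 432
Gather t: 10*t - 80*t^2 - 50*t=-80*t^2 - 40*t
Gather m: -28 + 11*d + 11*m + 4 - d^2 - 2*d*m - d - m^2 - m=-d^2 + 10*d - m^2 + m*(10 - 2*d) - 24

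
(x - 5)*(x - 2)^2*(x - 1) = x^4 - 10*x^3 + 33*x^2 - 44*x + 20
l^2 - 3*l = l*(l - 3)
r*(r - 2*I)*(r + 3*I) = r^3 + I*r^2 + 6*r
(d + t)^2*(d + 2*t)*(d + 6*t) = d^4 + 10*d^3*t + 29*d^2*t^2 + 32*d*t^3 + 12*t^4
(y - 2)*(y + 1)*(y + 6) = y^3 + 5*y^2 - 8*y - 12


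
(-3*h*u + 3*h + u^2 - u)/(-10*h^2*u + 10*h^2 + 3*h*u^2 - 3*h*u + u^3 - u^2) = (-3*h + u)/(-10*h^2 + 3*h*u + u^2)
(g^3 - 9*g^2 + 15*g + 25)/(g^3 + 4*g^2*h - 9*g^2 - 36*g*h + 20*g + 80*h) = (g^2 - 4*g - 5)/(g^2 + 4*g*h - 4*g - 16*h)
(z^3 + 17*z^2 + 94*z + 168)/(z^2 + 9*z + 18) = (z^2 + 11*z + 28)/(z + 3)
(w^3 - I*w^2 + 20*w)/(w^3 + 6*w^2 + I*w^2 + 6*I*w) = (w^2 - I*w + 20)/(w^2 + w*(6 + I) + 6*I)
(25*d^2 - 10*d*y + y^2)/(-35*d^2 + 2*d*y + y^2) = (-5*d + y)/(7*d + y)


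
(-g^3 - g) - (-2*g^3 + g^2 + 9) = g^3 - g^2 - g - 9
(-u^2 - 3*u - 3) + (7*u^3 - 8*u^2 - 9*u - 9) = 7*u^3 - 9*u^2 - 12*u - 12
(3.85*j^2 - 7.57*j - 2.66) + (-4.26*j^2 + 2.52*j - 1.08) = -0.41*j^2 - 5.05*j - 3.74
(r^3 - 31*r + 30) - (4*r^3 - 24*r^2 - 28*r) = -3*r^3 + 24*r^2 - 3*r + 30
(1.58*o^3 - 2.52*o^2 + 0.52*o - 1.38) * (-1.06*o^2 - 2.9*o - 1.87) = -1.6748*o^5 - 1.9108*o^4 + 3.8022*o^3 + 4.6672*o^2 + 3.0296*o + 2.5806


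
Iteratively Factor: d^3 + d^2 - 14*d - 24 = (d - 4)*(d^2 + 5*d + 6) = (d - 4)*(d + 3)*(d + 2)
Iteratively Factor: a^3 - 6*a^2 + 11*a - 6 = (a - 1)*(a^2 - 5*a + 6) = (a - 3)*(a - 1)*(a - 2)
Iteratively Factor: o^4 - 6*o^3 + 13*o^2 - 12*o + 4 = (o - 2)*(o^3 - 4*o^2 + 5*o - 2) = (o - 2)^2*(o^2 - 2*o + 1) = (o - 2)^2*(o - 1)*(o - 1)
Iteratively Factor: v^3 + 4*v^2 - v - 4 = (v + 4)*(v^2 - 1) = (v + 1)*(v + 4)*(v - 1)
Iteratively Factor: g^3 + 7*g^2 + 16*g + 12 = (g + 3)*(g^2 + 4*g + 4) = (g + 2)*(g + 3)*(g + 2)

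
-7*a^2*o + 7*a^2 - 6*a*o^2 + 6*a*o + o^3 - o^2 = (-7*a + o)*(a + o)*(o - 1)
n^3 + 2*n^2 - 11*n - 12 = (n - 3)*(n + 1)*(n + 4)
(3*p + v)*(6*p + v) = 18*p^2 + 9*p*v + v^2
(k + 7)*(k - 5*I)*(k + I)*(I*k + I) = I*k^4 + 4*k^3 + 8*I*k^3 + 32*k^2 + 12*I*k^2 + 28*k + 40*I*k + 35*I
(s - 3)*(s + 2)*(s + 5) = s^3 + 4*s^2 - 11*s - 30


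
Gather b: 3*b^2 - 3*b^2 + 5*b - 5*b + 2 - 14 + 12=0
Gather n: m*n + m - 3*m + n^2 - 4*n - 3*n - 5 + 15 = -2*m + n^2 + n*(m - 7) + 10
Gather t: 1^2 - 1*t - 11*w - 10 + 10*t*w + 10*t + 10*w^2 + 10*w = t*(10*w + 9) + 10*w^2 - w - 9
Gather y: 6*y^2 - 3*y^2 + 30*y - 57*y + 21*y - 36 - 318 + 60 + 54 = 3*y^2 - 6*y - 240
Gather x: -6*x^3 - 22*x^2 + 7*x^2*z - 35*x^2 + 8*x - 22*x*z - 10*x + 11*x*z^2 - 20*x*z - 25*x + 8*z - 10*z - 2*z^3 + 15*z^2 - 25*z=-6*x^3 + x^2*(7*z - 57) + x*(11*z^2 - 42*z - 27) - 2*z^3 + 15*z^2 - 27*z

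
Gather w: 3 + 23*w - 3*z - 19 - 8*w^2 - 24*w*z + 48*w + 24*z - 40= -8*w^2 + w*(71 - 24*z) + 21*z - 56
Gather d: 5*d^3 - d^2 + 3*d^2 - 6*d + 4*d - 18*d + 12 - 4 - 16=5*d^3 + 2*d^2 - 20*d - 8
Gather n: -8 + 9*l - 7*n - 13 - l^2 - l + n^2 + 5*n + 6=-l^2 + 8*l + n^2 - 2*n - 15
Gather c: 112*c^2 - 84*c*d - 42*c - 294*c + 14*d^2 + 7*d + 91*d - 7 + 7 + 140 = 112*c^2 + c*(-84*d - 336) + 14*d^2 + 98*d + 140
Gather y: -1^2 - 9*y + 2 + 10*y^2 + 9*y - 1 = 10*y^2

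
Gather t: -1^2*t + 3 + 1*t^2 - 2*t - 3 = t^2 - 3*t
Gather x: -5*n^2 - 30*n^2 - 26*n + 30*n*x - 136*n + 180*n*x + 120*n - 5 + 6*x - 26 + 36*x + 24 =-35*n^2 - 42*n + x*(210*n + 42) - 7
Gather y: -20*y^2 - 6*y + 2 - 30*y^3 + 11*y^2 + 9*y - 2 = -30*y^3 - 9*y^2 + 3*y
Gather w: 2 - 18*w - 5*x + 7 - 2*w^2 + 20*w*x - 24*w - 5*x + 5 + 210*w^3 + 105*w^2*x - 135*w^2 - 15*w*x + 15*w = 210*w^3 + w^2*(105*x - 137) + w*(5*x - 27) - 10*x + 14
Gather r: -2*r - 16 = -2*r - 16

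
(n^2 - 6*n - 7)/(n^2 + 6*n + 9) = (n^2 - 6*n - 7)/(n^2 + 6*n + 9)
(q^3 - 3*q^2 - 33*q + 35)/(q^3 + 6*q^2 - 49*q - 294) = (q^2 + 4*q - 5)/(q^2 + 13*q + 42)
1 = 1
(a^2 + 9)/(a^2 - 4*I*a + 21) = (a - 3*I)/(a - 7*I)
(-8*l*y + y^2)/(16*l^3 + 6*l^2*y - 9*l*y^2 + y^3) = y/(-2*l^2 - l*y + y^2)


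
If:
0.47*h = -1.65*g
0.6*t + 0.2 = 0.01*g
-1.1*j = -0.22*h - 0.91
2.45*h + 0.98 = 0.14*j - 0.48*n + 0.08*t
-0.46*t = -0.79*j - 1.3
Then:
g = 3.75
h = -13.15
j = -1.80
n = 64.52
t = -0.27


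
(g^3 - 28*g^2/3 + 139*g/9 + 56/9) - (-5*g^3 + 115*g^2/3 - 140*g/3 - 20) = 6*g^3 - 143*g^2/3 + 559*g/9 + 236/9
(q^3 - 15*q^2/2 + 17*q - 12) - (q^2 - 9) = q^3 - 17*q^2/2 + 17*q - 3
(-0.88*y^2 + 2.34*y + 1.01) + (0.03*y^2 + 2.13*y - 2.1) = -0.85*y^2 + 4.47*y - 1.09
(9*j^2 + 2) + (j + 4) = 9*j^2 + j + 6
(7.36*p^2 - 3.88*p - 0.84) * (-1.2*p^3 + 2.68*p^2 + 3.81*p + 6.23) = -8.832*p^5 + 24.3808*p^4 + 18.6512*p^3 + 28.8188*p^2 - 27.3728*p - 5.2332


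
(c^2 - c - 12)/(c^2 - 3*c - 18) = (c - 4)/(c - 6)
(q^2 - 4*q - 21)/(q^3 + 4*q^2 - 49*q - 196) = (q + 3)/(q^2 + 11*q + 28)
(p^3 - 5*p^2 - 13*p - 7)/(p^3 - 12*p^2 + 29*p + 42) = (p + 1)/(p - 6)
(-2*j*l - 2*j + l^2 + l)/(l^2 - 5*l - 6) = (-2*j + l)/(l - 6)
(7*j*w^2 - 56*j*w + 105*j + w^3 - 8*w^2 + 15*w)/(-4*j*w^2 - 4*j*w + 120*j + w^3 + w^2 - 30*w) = (7*j*w - 21*j + w^2 - 3*w)/(-4*j*w - 24*j + w^2 + 6*w)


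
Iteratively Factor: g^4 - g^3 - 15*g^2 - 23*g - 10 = (g + 2)*(g^3 - 3*g^2 - 9*g - 5) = (g + 1)*(g + 2)*(g^2 - 4*g - 5) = (g + 1)^2*(g + 2)*(g - 5)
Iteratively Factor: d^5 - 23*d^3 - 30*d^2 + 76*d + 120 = (d + 2)*(d^4 - 2*d^3 - 19*d^2 + 8*d + 60) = (d - 5)*(d + 2)*(d^3 + 3*d^2 - 4*d - 12) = (d - 5)*(d - 2)*(d + 2)*(d^2 + 5*d + 6) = (d - 5)*(d - 2)*(d + 2)^2*(d + 3)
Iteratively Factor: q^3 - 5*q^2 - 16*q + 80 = (q + 4)*(q^2 - 9*q + 20) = (q - 4)*(q + 4)*(q - 5)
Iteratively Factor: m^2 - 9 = (m - 3)*(m + 3)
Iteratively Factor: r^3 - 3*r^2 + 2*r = (r)*(r^2 - 3*r + 2) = r*(r - 1)*(r - 2)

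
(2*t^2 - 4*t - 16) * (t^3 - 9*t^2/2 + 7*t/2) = 2*t^5 - 13*t^4 + 9*t^3 + 58*t^2 - 56*t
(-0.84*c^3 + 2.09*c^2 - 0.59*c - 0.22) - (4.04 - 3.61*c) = -0.84*c^3 + 2.09*c^2 + 3.02*c - 4.26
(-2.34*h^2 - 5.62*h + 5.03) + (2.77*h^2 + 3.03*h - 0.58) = 0.43*h^2 - 2.59*h + 4.45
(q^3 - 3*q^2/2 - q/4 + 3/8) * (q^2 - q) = q^5 - 5*q^4/2 + 5*q^3/4 + 5*q^2/8 - 3*q/8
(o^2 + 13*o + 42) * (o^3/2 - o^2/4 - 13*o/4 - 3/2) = o^5/2 + 25*o^4/4 + 29*o^3/2 - 217*o^2/4 - 156*o - 63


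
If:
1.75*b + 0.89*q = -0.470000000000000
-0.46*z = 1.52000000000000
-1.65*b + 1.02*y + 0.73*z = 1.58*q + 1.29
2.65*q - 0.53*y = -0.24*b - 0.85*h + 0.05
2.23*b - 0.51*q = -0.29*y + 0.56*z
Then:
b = -1.04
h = -1.70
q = 1.52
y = 4.30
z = -3.30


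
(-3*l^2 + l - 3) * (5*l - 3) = -15*l^3 + 14*l^2 - 18*l + 9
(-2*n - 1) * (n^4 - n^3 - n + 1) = -2*n^5 + n^4 + n^3 + 2*n^2 - n - 1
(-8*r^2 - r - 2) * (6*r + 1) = -48*r^3 - 14*r^2 - 13*r - 2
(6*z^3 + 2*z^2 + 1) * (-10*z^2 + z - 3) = -60*z^5 - 14*z^4 - 16*z^3 - 16*z^2 + z - 3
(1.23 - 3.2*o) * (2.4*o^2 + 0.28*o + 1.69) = -7.68*o^3 + 2.056*o^2 - 5.0636*o + 2.0787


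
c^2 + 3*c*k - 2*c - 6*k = (c - 2)*(c + 3*k)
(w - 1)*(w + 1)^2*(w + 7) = w^4 + 8*w^3 + 6*w^2 - 8*w - 7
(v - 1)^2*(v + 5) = v^3 + 3*v^2 - 9*v + 5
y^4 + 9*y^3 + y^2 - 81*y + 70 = (y - 2)*(y - 1)*(y + 5)*(y + 7)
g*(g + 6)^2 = g^3 + 12*g^2 + 36*g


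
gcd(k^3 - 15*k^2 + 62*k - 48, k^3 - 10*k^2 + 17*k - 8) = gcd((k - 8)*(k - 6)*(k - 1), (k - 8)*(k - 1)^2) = k^2 - 9*k + 8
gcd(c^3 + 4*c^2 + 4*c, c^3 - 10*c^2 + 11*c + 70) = c + 2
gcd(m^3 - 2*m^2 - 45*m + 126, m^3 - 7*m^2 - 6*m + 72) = m - 6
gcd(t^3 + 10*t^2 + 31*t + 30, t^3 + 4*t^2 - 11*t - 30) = t^2 + 7*t + 10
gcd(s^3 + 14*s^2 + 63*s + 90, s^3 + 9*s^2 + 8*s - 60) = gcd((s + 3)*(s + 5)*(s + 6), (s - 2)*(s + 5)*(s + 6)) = s^2 + 11*s + 30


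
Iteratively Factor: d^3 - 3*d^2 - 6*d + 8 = (d + 2)*(d^2 - 5*d + 4) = (d - 1)*(d + 2)*(d - 4)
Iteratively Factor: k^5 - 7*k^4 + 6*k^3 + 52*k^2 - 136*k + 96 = (k - 2)*(k^4 - 5*k^3 - 4*k^2 + 44*k - 48) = (k - 2)^2*(k^3 - 3*k^2 - 10*k + 24) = (k - 2)^3*(k^2 - k - 12) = (k - 4)*(k - 2)^3*(k + 3)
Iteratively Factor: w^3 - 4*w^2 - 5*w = (w - 5)*(w^2 + w) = (w - 5)*(w + 1)*(w)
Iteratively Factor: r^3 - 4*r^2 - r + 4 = (r - 4)*(r^2 - 1) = (r - 4)*(r + 1)*(r - 1)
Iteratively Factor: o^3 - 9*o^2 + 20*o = (o - 4)*(o^2 - 5*o) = (o - 5)*(o - 4)*(o)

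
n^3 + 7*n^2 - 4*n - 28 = (n - 2)*(n + 2)*(n + 7)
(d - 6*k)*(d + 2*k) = d^2 - 4*d*k - 12*k^2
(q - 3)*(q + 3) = q^2 - 9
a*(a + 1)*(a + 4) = a^3 + 5*a^2 + 4*a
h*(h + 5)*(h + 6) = h^3 + 11*h^2 + 30*h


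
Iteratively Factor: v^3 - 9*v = (v + 3)*(v^2 - 3*v) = v*(v + 3)*(v - 3)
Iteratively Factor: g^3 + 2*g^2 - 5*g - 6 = (g - 2)*(g^2 + 4*g + 3) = (g - 2)*(g + 1)*(g + 3)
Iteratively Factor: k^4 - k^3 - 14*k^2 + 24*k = (k - 3)*(k^3 + 2*k^2 - 8*k) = k*(k - 3)*(k^2 + 2*k - 8) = k*(k - 3)*(k - 2)*(k + 4)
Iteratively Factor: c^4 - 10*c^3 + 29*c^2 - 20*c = (c)*(c^3 - 10*c^2 + 29*c - 20) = c*(c - 4)*(c^2 - 6*c + 5) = c*(c - 5)*(c - 4)*(c - 1)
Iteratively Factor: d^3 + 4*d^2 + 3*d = (d + 1)*(d^2 + 3*d) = (d + 1)*(d + 3)*(d)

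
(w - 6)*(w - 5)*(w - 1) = w^3 - 12*w^2 + 41*w - 30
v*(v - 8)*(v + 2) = v^3 - 6*v^2 - 16*v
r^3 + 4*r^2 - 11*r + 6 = (r - 1)^2*(r + 6)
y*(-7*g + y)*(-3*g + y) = 21*g^2*y - 10*g*y^2 + y^3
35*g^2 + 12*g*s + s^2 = (5*g + s)*(7*g + s)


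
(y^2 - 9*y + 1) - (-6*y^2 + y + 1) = 7*y^2 - 10*y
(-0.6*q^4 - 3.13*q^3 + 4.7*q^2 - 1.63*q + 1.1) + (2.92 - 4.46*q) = -0.6*q^4 - 3.13*q^3 + 4.7*q^2 - 6.09*q + 4.02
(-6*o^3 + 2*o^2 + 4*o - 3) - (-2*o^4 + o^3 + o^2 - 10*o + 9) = 2*o^4 - 7*o^3 + o^2 + 14*o - 12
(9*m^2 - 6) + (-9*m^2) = -6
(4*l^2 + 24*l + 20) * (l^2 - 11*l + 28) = 4*l^4 - 20*l^3 - 132*l^2 + 452*l + 560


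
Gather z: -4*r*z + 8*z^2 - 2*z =8*z^2 + z*(-4*r - 2)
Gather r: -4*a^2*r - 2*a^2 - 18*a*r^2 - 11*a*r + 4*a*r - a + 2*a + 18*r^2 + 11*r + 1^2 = -2*a^2 + a + r^2*(18 - 18*a) + r*(-4*a^2 - 7*a + 11) + 1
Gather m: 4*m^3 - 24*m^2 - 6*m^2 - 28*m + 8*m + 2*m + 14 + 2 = 4*m^3 - 30*m^2 - 18*m + 16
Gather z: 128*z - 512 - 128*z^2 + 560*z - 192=-128*z^2 + 688*z - 704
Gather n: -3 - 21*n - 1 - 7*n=-28*n - 4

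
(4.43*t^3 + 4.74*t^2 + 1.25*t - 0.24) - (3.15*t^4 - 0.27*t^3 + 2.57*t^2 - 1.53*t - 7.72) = -3.15*t^4 + 4.7*t^3 + 2.17*t^2 + 2.78*t + 7.48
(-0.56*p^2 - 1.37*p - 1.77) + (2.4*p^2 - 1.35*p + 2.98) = 1.84*p^2 - 2.72*p + 1.21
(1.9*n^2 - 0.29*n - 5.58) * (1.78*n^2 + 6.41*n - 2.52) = 3.382*n^4 + 11.6628*n^3 - 16.5793*n^2 - 35.037*n + 14.0616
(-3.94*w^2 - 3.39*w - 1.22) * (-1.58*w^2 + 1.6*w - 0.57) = 6.2252*w^4 - 0.9478*w^3 - 1.2506*w^2 - 0.0197000000000001*w + 0.6954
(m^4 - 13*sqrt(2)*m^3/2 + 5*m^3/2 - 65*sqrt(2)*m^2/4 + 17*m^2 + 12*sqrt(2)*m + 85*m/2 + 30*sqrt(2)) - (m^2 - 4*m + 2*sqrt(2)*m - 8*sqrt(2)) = m^4 - 13*sqrt(2)*m^3/2 + 5*m^3/2 - 65*sqrt(2)*m^2/4 + 16*m^2 + 10*sqrt(2)*m + 93*m/2 + 38*sqrt(2)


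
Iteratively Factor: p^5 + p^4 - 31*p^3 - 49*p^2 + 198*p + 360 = (p - 3)*(p^4 + 4*p^3 - 19*p^2 - 106*p - 120) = (p - 3)*(p + 4)*(p^3 - 19*p - 30) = (p - 3)*(p + 3)*(p + 4)*(p^2 - 3*p - 10) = (p - 3)*(p + 2)*(p + 3)*(p + 4)*(p - 5)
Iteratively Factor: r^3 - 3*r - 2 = (r - 2)*(r^2 + 2*r + 1) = (r - 2)*(r + 1)*(r + 1)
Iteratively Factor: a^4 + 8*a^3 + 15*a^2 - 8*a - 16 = (a + 4)*(a^3 + 4*a^2 - a - 4) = (a - 1)*(a + 4)*(a^2 + 5*a + 4) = (a - 1)*(a + 4)^2*(a + 1)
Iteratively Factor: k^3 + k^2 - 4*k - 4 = (k + 1)*(k^2 - 4) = (k + 1)*(k + 2)*(k - 2)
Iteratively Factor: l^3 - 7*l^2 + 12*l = (l - 4)*(l^2 - 3*l) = (l - 4)*(l - 3)*(l)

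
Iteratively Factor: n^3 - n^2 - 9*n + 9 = (n + 3)*(n^2 - 4*n + 3) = (n - 3)*(n + 3)*(n - 1)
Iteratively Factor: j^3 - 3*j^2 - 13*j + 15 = (j + 3)*(j^2 - 6*j + 5) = (j - 5)*(j + 3)*(j - 1)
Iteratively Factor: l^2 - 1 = (l + 1)*(l - 1)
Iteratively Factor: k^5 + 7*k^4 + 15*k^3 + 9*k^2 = (k)*(k^4 + 7*k^3 + 15*k^2 + 9*k) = k^2*(k^3 + 7*k^2 + 15*k + 9) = k^2*(k + 3)*(k^2 + 4*k + 3) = k^2*(k + 3)^2*(k + 1)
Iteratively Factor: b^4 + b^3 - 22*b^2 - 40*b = (b + 4)*(b^3 - 3*b^2 - 10*b) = (b - 5)*(b + 4)*(b^2 + 2*b) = b*(b - 5)*(b + 4)*(b + 2)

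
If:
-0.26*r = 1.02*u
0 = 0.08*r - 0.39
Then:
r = 4.88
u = -1.24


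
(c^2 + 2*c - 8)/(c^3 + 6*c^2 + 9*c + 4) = (c - 2)/(c^2 + 2*c + 1)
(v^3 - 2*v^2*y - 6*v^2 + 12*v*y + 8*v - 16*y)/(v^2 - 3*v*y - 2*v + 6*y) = (-v^2 + 2*v*y + 4*v - 8*y)/(-v + 3*y)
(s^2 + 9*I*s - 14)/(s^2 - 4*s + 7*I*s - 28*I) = (s + 2*I)/(s - 4)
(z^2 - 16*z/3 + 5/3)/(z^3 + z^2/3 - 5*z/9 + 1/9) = 3*(z - 5)/(3*z^2 + 2*z - 1)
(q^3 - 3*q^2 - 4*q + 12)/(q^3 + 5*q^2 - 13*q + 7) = (q^3 - 3*q^2 - 4*q + 12)/(q^3 + 5*q^2 - 13*q + 7)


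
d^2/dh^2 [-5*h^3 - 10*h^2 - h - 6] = -30*h - 20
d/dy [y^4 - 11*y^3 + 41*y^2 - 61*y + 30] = 4*y^3 - 33*y^2 + 82*y - 61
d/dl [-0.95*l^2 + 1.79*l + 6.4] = 1.79 - 1.9*l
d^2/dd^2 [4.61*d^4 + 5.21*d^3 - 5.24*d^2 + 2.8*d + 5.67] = 55.32*d^2 + 31.26*d - 10.48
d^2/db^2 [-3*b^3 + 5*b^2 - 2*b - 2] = 10 - 18*b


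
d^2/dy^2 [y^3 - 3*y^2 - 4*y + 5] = 6*y - 6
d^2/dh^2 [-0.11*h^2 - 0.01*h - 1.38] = -0.220000000000000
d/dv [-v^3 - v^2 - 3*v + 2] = -3*v^2 - 2*v - 3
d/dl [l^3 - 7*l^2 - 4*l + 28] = 3*l^2 - 14*l - 4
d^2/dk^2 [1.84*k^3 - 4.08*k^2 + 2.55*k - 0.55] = 11.04*k - 8.16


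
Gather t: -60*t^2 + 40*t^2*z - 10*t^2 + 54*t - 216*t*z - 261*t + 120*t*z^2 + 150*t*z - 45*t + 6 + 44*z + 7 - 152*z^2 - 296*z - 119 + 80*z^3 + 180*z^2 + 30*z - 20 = t^2*(40*z - 70) + t*(120*z^2 - 66*z - 252) + 80*z^3 + 28*z^2 - 222*z - 126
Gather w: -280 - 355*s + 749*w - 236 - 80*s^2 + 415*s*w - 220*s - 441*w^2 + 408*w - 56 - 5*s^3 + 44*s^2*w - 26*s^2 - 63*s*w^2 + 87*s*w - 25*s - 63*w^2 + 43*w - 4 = -5*s^3 - 106*s^2 - 600*s + w^2*(-63*s - 504) + w*(44*s^2 + 502*s + 1200) - 576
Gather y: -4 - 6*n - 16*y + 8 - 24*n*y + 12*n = 6*n + y*(-24*n - 16) + 4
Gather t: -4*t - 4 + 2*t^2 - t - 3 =2*t^2 - 5*t - 7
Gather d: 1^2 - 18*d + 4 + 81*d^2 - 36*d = 81*d^2 - 54*d + 5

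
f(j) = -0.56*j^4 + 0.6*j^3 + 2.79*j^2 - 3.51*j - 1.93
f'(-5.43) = 377.89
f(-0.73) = 1.73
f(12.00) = -10217.65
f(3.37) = -31.34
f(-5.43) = -483.51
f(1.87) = -1.66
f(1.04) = -2.54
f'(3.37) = -49.99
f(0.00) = -1.93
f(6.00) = -518.71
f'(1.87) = -1.43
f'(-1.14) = -4.21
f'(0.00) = -3.51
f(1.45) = -1.80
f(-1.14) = 3.86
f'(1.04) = 1.72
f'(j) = -2.24*j^3 + 1.8*j^2 + 5.58*j - 3.51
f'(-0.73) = -5.75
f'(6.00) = -389.07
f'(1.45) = 1.54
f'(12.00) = -3548.07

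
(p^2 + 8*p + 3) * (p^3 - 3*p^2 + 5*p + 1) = p^5 + 5*p^4 - 16*p^3 + 32*p^2 + 23*p + 3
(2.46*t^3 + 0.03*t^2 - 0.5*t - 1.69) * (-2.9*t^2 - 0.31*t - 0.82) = -7.134*t^5 - 0.8496*t^4 - 0.5765*t^3 + 5.0314*t^2 + 0.9339*t + 1.3858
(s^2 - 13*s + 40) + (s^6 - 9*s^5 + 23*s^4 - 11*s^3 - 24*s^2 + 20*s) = s^6 - 9*s^5 + 23*s^4 - 11*s^3 - 23*s^2 + 7*s + 40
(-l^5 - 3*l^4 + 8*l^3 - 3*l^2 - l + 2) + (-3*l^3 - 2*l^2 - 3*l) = -l^5 - 3*l^4 + 5*l^3 - 5*l^2 - 4*l + 2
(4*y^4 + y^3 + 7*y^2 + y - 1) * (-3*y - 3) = -12*y^5 - 15*y^4 - 24*y^3 - 24*y^2 + 3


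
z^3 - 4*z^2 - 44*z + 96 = (z - 8)*(z - 2)*(z + 6)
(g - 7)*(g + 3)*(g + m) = g^3 + g^2*m - 4*g^2 - 4*g*m - 21*g - 21*m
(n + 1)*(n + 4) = n^2 + 5*n + 4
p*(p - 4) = p^2 - 4*p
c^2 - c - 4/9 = (c - 4/3)*(c + 1/3)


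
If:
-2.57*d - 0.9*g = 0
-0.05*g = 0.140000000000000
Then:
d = 0.98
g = -2.80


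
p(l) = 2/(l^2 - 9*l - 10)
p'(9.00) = -0.18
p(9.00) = -0.20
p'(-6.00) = 0.01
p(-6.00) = 0.02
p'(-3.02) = 0.04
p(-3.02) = 0.08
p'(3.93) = 0.00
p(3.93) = -0.07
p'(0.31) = 0.10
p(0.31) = -0.16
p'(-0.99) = 1818.18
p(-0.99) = -18.20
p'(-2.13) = 0.14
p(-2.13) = 0.15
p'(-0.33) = 0.40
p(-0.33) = -0.29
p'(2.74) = 0.01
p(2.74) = -0.07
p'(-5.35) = 0.01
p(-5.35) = 0.03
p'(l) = 2*(9 - 2*l)/(l^2 - 9*l - 10)^2 = 2*(9 - 2*l)/(-l^2 + 9*l + 10)^2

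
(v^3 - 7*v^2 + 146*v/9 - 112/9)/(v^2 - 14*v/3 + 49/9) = (3*v^2 - 14*v + 16)/(3*v - 7)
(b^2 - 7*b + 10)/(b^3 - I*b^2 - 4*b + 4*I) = (b - 5)/(b^2 + b*(2 - I) - 2*I)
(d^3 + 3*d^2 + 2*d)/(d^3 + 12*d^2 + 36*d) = (d^2 + 3*d + 2)/(d^2 + 12*d + 36)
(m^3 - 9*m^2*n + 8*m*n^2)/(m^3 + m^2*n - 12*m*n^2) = (m^2 - 9*m*n + 8*n^2)/(m^2 + m*n - 12*n^2)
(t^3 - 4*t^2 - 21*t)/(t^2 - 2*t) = (t^2 - 4*t - 21)/(t - 2)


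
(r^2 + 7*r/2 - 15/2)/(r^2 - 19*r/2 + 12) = (r + 5)/(r - 8)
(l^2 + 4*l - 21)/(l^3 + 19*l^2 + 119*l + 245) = (l - 3)/(l^2 + 12*l + 35)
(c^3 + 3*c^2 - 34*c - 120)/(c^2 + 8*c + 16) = (c^2 - c - 30)/(c + 4)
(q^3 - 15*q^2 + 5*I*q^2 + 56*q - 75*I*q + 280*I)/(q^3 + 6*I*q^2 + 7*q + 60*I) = (q^2 - 15*q + 56)/(q^2 + I*q + 12)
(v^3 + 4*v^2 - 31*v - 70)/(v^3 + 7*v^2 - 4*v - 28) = (v - 5)/(v - 2)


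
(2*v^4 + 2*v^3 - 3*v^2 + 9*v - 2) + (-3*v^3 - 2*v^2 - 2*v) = 2*v^4 - v^3 - 5*v^2 + 7*v - 2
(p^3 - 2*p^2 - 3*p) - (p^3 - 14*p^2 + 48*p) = 12*p^2 - 51*p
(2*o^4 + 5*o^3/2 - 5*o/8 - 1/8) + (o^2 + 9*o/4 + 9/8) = 2*o^4 + 5*o^3/2 + o^2 + 13*o/8 + 1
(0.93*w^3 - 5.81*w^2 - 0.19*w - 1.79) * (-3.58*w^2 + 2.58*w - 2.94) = -3.3294*w^5 + 23.1992*w^4 - 17.0438*w^3 + 22.9994*w^2 - 4.0596*w + 5.2626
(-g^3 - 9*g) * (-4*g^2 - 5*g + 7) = 4*g^5 + 5*g^4 + 29*g^3 + 45*g^2 - 63*g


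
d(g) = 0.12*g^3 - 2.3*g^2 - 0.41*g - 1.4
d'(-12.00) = 106.63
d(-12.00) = -535.04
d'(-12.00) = 106.63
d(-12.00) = -535.04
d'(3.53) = -12.16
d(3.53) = -26.23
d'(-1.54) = 7.53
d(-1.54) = -6.66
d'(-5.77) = 38.12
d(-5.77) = -98.66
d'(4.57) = -13.91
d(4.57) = -39.86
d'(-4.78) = 29.80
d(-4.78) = -65.10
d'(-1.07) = 4.92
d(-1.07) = -3.74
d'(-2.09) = 10.78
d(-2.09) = -11.69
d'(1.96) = -8.04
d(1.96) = -10.14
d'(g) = 0.36*g^2 - 4.6*g - 0.41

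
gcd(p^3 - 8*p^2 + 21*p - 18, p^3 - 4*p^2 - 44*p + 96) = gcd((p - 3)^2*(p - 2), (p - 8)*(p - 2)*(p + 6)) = p - 2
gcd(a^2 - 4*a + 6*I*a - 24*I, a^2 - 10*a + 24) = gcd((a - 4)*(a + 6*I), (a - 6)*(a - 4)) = a - 4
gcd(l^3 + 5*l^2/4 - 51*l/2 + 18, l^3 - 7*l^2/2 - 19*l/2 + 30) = l - 4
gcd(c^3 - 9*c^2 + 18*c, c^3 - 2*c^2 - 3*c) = c^2 - 3*c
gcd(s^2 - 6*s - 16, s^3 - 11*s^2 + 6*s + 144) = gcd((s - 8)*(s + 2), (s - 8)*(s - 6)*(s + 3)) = s - 8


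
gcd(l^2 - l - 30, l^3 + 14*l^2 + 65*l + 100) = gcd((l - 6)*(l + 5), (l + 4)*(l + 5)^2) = l + 5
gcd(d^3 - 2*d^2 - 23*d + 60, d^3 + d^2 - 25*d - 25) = d + 5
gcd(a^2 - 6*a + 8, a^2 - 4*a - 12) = 1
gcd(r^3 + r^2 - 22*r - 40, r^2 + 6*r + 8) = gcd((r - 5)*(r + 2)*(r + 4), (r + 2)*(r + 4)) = r^2 + 6*r + 8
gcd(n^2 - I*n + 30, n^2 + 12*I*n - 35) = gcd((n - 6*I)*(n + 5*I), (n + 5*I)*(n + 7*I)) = n + 5*I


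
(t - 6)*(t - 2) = t^2 - 8*t + 12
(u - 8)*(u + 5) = u^2 - 3*u - 40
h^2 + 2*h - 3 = (h - 1)*(h + 3)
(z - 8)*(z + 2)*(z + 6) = z^3 - 52*z - 96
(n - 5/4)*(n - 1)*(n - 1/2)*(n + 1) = n^4 - 7*n^3/4 - 3*n^2/8 + 7*n/4 - 5/8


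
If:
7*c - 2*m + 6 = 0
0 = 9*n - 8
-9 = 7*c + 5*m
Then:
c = -48/49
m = -3/7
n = 8/9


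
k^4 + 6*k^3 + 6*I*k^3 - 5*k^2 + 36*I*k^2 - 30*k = k*(k + 6)*(k + I)*(k + 5*I)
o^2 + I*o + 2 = (o - I)*(o + 2*I)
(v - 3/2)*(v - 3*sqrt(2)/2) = v^2 - 3*sqrt(2)*v/2 - 3*v/2 + 9*sqrt(2)/4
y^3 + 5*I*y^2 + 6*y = y*(y - I)*(y + 6*I)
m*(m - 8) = m^2 - 8*m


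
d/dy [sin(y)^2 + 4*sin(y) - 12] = 2*(sin(y) + 2)*cos(y)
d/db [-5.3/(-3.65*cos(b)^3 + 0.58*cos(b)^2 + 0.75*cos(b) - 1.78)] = (58.035*cos(b)^2 - 6.148*cos(b) - 3.975)*sin(b)/(3.65*cos(b)^3 - 0.58*cos(b)^2 - 0.75*cos(b) + 1.78)^2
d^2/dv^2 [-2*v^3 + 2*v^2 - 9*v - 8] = 4 - 12*v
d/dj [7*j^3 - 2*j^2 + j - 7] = 21*j^2 - 4*j + 1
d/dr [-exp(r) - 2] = -exp(r)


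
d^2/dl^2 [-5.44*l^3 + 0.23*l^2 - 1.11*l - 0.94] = 0.46 - 32.64*l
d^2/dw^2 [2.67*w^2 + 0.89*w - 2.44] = 5.34000000000000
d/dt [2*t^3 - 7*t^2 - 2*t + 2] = 6*t^2 - 14*t - 2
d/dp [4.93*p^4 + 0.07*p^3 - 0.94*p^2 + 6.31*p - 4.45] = 19.72*p^3 + 0.21*p^2 - 1.88*p + 6.31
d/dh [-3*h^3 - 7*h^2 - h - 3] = -9*h^2 - 14*h - 1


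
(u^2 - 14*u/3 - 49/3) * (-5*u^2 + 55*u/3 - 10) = -5*u^4 + 125*u^3/3 - 125*u^2/9 - 2275*u/9 + 490/3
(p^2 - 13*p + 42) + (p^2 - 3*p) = 2*p^2 - 16*p + 42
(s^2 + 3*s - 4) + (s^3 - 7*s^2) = s^3 - 6*s^2 + 3*s - 4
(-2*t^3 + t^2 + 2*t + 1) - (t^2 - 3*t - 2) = -2*t^3 + 5*t + 3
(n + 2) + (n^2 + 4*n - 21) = n^2 + 5*n - 19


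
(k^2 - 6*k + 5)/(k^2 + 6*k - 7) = (k - 5)/(k + 7)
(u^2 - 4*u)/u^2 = (u - 4)/u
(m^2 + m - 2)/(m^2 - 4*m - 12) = (m - 1)/(m - 6)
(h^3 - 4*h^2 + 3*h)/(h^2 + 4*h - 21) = h*(h - 1)/(h + 7)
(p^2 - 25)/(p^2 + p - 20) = (p - 5)/(p - 4)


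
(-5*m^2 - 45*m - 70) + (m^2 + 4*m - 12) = -4*m^2 - 41*m - 82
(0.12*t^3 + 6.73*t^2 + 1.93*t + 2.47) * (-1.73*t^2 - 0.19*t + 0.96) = -0.2076*t^5 - 11.6657*t^4 - 4.5024*t^3 + 1.821*t^2 + 1.3835*t + 2.3712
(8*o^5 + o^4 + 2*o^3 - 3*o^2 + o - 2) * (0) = 0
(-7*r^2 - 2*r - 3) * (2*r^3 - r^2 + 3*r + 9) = -14*r^5 + 3*r^4 - 25*r^3 - 66*r^2 - 27*r - 27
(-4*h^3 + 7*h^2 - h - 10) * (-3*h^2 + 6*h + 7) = 12*h^5 - 45*h^4 + 17*h^3 + 73*h^2 - 67*h - 70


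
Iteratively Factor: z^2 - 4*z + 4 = (z - 2)*(z - 2)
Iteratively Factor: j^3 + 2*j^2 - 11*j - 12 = (j - 3)*(j^2 + 5*j + 4) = (j - 3)*(j + 4)*(j + 1)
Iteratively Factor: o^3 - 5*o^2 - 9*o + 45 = (o - 5)*(o^2 - 9) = (o - 5)*(o + 3)*(o - 3)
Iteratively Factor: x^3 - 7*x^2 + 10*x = (x)*(x^2 - 7*x + 10) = x*(x - 2)*(x - 5)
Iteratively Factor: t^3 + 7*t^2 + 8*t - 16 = (t + 4)*(t^2 + 3*t - 4) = (t + 4)^2*(t - 1)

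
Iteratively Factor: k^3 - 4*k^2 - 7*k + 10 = (k - 5)*(k^2 + k - 2) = (k - 5)*(k - 1)*(k + 2)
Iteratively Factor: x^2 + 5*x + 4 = (x + 4)*(x + 1)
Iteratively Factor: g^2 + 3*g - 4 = (g - 1)*(g + 4)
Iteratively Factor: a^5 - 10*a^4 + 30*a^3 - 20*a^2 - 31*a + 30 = (a - 5)*(a^4 - 5*a^3 + 5*a^2 + 5*a - 6) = (a - 5)*(a - 1)*(a^3 - 4*a^2 + a + 6) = (a - 5)*(a - 1)*(a + 1)*(a^2 - 5*a + 6) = (a - 5)*(a - 2)*(a - 1)*(a + 1)*(a - 3)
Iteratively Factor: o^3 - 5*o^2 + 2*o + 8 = (o - 4)*(o^2 - o - 2) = (o - 4)*(o + 1)*(o - 2)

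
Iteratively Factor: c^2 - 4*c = (c - 4)*(c)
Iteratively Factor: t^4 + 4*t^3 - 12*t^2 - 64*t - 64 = (t - 4)*(t^3 + 8*t^2 + 20*t + 16) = (t - 4)*(t + 2)*(t^2 + 6*t + 8) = (t - 4)*(t + 2)*(t + 4)*(t + 2)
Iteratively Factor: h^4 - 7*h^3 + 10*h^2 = (h)*(h^3 - 7*h^2 + 10*h) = h*(h - 2)*(h^2 - 5*h) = h*(h - 5)*(h - 2)*(h)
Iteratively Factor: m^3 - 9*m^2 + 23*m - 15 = (m - 3)*(m^2 - 6*m + 5) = (m - 5)*(m - 3)*(m - 1)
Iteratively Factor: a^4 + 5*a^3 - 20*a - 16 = (a + 1)*(a^3 + 4*a^2 - 4*a - 16) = (a + 1)*(a + 2)*(a^2 + 2*a - 8) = (a + 1)*(a + 2)*(a + 4)*(a - 2)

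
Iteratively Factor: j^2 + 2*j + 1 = (j + 1)*(j + 1)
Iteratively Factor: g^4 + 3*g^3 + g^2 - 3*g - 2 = (g + 1)*(g^3 + 2*g^2 - g - 2) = (g - 1)*(g + 1)*(g^2 + 3*g + 2) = (g - 1)*(g + 1)^2*(g + 2)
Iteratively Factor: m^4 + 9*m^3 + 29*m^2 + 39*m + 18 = (m + 1)*(m^3 + 8*m^2 + 21*m + 18) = (m + 1)*(m + 3)*(m^2 + 5*m + 6) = (m + 1)*(m + 2)*(m + 3)*(m + 3)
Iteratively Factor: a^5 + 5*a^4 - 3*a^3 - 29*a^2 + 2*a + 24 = (a + 3)*(a^4 + 2*a^3 - 9*a^2 - 2*a + 8) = (a + 1)*(a + 3)*(a^3 + a^2 - 10*a + 8) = (a - 2)*(a + 1)*(a + 3)*(a^2 + 3*a - 4) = (a - 2)*(a - 1)*(a + 1)*(a + 3)*(a + 4)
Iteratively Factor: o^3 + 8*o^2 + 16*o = (o)*(o^2 + 8*o + 16) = o*(o + 4)*(o + 4)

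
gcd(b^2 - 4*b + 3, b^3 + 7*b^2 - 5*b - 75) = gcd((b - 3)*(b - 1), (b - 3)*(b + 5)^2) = b - 3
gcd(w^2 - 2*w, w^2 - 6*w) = w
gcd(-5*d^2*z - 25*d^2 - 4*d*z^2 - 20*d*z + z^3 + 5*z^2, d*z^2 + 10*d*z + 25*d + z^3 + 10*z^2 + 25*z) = d*z + 5*d + z^2 + 5*z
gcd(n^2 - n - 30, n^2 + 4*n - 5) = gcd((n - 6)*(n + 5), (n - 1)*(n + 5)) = n + 5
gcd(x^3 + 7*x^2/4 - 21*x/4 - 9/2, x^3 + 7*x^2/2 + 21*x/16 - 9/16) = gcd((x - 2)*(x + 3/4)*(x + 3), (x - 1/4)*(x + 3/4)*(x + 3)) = x^2 + 15*x/4 + 9/4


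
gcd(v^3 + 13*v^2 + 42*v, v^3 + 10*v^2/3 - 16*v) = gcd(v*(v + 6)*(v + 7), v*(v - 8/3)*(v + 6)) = v^2 + 6*v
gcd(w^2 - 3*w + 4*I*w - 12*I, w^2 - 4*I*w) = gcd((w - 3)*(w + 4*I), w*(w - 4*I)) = 1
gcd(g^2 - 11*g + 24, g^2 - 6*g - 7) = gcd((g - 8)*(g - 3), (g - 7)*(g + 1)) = 1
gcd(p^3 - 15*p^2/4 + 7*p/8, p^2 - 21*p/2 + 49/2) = p - 7/2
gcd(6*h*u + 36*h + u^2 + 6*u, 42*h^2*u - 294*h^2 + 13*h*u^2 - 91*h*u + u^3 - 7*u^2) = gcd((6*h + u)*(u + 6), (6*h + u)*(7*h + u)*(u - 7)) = 6*h + u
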